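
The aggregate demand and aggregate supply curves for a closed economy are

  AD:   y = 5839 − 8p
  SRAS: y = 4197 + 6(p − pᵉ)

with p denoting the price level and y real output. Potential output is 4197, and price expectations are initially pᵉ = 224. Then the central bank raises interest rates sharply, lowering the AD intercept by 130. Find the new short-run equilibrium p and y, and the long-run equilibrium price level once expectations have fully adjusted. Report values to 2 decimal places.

Short run: p = 204.00, y = 4077.00. Long run: p = 189.00.

AD shifts left: new AD is y = 5709 − 8p. With pᵉ = 224, SRAS is y = 2853 + 6p.
Short run: 5709 − 8p = 2853 + 6p gives 2856 = 14p, so p = 204.00 and y = 5709 − 8p = 4077.00.
y = 4077.00 is below potential 4197; expectations adjust and SRAS shifts right until y = 4197.
Long run: on the new AD curve, 4197 = 5709 − 8p gives p = 189.00.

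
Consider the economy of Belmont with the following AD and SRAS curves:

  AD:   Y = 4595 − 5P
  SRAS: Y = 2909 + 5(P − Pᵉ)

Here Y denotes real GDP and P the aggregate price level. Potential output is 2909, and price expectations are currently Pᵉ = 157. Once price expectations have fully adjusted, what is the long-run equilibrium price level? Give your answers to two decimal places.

Short run: with Pᵉ = 157, SRAS is Y = 2124 + 5P. Setting AD = SRAS gives 2471 = 10P, so P = 247.10 and Y = 4595 − 5P = 3359.50.
Output 3359.50 is above potential 2909, so over time expected prices rise and SRAS shifts left until Y returns to 2909.
Long run: Y = 2909 on the AD curve gives 2909 = 4595 − 5P, so P = 337.20.

Long-run P = 337.20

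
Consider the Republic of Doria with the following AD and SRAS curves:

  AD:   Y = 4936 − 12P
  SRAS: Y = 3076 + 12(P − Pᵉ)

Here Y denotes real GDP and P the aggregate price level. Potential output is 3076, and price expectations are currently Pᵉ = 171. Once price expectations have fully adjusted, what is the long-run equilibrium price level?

Long-run P = 155

Short run: with Pᵉ = 171, SRAS is Y = 1024 + 12P. Setting AD = SRAS gives 3912 = 24P, so P = 163 and Y = 4936 − 12·163 = 2980.
Output 2980 is below potential 3076, so over time expected prices fall and SRAS shifts right until Y returns to 3076.
Long run: Y = 3076 on the AD curve gives 3076 = 4936 − 12P, so P = 155.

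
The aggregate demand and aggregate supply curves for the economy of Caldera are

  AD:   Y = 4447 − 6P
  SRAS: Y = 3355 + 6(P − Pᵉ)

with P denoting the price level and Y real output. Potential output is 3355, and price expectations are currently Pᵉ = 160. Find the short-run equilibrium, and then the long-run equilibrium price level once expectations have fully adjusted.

Short run: with Pᵉ = 160, SRAS is Y = 2395 + 6P. Setting AD = SRAS gives 2052 = 12P, so P = 171 and Y = 4447 − 6·171 = 3421.
Output 3421 is above potential 3355, so over time expected prices rise and SRAS shifts left until Y returns to 3355.
Long run: Y = 3355 on the AD curve gives 3355 = 4447 − 6P, so P = 182.

Short run: P = 171, Y = 3421. Long run: P = 182.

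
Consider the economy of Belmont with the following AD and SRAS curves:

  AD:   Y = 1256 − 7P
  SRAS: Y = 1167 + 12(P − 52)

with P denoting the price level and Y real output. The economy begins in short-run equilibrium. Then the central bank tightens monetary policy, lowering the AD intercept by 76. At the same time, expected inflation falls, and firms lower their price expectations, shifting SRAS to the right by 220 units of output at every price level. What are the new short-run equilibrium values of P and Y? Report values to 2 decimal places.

After both shocks: AD is Y = 1180 − 7P and SRAS is Y = 763 + 12P.
Setting them equal: 417 = 19P, so P = 21.95.
Substituting into AD, Y = 1026.37.

P = 21.95, Y = 1026.37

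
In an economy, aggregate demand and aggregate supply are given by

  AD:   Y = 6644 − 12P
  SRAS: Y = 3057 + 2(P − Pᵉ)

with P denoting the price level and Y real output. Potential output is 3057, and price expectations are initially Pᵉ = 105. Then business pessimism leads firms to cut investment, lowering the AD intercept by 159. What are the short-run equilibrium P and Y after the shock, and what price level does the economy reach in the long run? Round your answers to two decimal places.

AD shifts left: new AD is Y = 6485 − 12P. With Pᵉ = 105, SRAS is Y = 2847 + 2P.
Short run: 6485 − 12P = 2847 + 2P gives 3638 = 14P, so P = 259.86 and Y = 6485 − 12P = 3366.71.
Y = 3366.71 is above potential 3057; expectations adjust and SRAS shifts left until Y = 3057.
Long run: on the new AD curve, 3057 = 6485 − 12P gives P = 285.67.

Short run: P = 259.86, Y = 3366.71. Long run: P = 285.67.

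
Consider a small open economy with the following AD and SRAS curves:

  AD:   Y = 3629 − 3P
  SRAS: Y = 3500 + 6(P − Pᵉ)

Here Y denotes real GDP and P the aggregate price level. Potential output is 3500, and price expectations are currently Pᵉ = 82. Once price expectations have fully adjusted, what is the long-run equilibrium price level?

Long-run P = 43

Short run: with Pᵉ = 82, SRAS is Y = 3008 + 6P. Setting AD = SRAS gives 621 = 9P, so P = 69 and Y = 3629 − 3·69 = 3422.
Output 3422 is below potential 3500, so over time expected prices fall and SRAS shifts right until Y returns to 3500.
Long run: Y = 3500 on the AD curve gives 3500 = 3629 − 3P, so P = 43.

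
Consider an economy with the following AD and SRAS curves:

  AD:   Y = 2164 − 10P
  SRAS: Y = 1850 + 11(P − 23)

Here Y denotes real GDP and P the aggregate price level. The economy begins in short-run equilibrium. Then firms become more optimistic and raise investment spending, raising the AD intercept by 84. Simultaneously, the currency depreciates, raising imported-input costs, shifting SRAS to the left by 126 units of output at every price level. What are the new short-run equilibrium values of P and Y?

P = 37, Y = 1878

After both shocks: AD is Y = 2248 − 10P and SRAS is Y = 1471 + 11P.
Setting them equal: 777 = 21P, so P = 37.
Y = 2248 − 10·37 = 1878.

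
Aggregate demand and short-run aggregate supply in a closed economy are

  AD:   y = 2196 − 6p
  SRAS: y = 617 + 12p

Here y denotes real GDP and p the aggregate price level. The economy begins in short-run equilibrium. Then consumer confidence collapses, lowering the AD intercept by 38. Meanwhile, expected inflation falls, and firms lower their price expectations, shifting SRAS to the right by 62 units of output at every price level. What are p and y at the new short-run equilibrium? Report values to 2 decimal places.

p = 82.17, y = 1665.00

After both shocks: AD is y = 2158 − 6p and SRAS is y = 679 + 12p.
Setting them equal: 1479 = 18p, so p = 82.17.
Substituting into AD, y = 1665.00.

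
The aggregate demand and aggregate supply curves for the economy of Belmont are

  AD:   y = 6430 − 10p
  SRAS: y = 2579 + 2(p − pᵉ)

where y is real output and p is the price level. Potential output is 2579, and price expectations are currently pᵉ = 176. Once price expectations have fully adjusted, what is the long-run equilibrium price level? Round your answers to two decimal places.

Long-run p = 385.10

Short run: with pᵉ = 176, SRAS is y = 2227 + 2p. Setting AD = SRAS gives 4203 = 12p, so p = 350.25 and y = 6430 − 10p = 2927.50.
Output 2927.50 is above potential 2579, so over time expected prices rise and SRAS shifts left until y returns to 2579.
Long run: y = 2579 on the AD curve gives 2579 = 6430 − 10p, so p = 385.10.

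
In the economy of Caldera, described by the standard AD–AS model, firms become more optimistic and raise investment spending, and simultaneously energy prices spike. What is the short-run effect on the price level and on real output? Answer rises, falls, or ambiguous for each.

The first event is a positive demand shock: AD shifts right, which by itself pushes P up and Y up.
The second is an adverse supply shock: SRAS shifts left, which by itself pushes P up and Y down.
Both shocks push P up, so P rises. The two shocks push Y in opposite directions, so the effect on Y is ambiguous.

Price level: rises; output: ambiguous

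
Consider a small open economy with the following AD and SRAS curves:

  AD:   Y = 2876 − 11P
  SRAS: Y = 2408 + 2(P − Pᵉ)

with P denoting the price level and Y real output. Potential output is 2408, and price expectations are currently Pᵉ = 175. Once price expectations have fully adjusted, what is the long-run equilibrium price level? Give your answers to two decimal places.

Short run: with Pᵉ = 175, SRAS is Y = 2058 + 2P. Setting AD = SRAS gives 818 = 13P, so P = 62.92 and Y = 2876 − 11P = 2183.85.
Output 2183.85 is below potential 2408, so over time expected prices fall and SRAS shifts right until Y returns to 2408.
Long run: Y = 2408 on the AD curve gives 2408 = 2876 − 11P, so P = 42.55.

Long-run P = 42.55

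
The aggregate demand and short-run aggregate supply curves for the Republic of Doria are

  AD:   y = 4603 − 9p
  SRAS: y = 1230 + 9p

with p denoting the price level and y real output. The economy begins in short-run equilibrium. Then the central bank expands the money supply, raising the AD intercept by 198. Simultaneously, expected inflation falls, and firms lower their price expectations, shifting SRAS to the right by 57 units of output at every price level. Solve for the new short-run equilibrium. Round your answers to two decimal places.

After both shocks: AD is y = 4801 − 9p and SRAS is y = 1287 + 9p.
Setting them equal: 3514 = 18p, so p = 195.22.
Substituting into AD, y = 3044.00.

p = 195.22, y = 3044.00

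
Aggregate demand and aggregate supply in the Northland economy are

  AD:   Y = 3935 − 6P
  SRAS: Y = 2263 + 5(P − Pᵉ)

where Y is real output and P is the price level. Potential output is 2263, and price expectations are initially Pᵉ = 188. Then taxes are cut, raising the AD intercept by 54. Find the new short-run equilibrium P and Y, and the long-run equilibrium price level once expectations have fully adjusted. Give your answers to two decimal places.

AD shifts right: new AD is Y = 3989 − 6P. With Pᵉ = 188, SRAS is Y = 1323 + 5P.
Short run: 3989 − 6P = 1323 + 5P gives 2666 = 11P, so P = 242.36 and Y = 3989 − 6P = 2534.82.
Y = 2534.82 is above potential 2263; expectations adjust and SRAS shifts left until Y = 2263.
Long run: on the new AD curve, 2263 = 3989 − 6P gives P = 287.67.

Short run: P = 242.36, Y = 2534.82. Long run: P = 287.67.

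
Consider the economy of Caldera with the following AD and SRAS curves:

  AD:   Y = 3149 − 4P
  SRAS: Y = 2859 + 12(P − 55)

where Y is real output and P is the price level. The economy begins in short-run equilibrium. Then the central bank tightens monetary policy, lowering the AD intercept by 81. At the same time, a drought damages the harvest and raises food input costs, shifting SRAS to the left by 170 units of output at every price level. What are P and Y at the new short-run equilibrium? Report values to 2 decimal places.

After both shocks: AD is Y = 3068 − 4P and SRAS is Y = 2029 + 12P.
Setting them equal: 1039 = 16P, so P = 64.94.
Substituting into AD, Y = 2808.25.

P = 64.94, Y = 2808.25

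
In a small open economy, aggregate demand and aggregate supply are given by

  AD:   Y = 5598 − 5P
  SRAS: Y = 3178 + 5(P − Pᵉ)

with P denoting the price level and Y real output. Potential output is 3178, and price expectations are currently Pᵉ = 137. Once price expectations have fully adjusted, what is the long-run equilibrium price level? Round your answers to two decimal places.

Long-run P = 484.00

Short run: with Pᵉ = 137, SRAS is Y = 2493 + 5P. Setting AD = SRAS gives 3105 = 10P, so P = 310.50 and Y = 5598 − 5P = 4045.50.
Output 4045.50 is above potential 3178, so over time expected prices rise and SRAS shifts left until Y returns to 3178.
Long run: Y = 3178 on the AD curve gives 3178 = 5598 − 5P, so P = 484.00.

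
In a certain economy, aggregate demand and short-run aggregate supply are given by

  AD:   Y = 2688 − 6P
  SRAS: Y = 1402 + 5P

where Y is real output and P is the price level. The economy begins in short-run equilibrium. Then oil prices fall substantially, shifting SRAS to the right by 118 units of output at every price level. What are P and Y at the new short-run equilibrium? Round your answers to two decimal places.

P = 106.18, Y = 2050.91

This is a positive supply shock: SRAS shifts right.
New SRAS: Y = 1520 + 5P.
Set AD = SRAS: 2688 − 6P = 1520 + 5P, so 1168 = 11P and P = 106.18.
Substituting into AD, Y = 2050.91.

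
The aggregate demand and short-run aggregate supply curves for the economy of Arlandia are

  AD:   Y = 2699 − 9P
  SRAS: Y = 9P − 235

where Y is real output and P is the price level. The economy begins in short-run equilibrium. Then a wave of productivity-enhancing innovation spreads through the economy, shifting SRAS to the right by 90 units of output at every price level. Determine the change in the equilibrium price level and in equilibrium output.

ΔP = -5, ΔY = +45

This is a positive supply shock: SRAS shifts right.
New SRAS: Y = 9P − 145.
Set AD = SRAS: 2699 − 9P = 9P − 145, so 2844 = 18P and P = 158.
Y = 2699 − 9·158 = 1277.
Initially P = 163, Y = 1232, so ΔP = -5 and ΔY = +45.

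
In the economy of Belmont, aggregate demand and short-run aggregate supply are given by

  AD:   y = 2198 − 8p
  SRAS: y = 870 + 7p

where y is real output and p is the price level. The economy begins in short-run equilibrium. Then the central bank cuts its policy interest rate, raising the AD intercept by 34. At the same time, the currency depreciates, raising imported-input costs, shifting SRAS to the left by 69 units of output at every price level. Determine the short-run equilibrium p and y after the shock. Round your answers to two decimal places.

After both shocks: AD is y = 2232 − 8p and SRAS is y = 801 + 7p.
Setting them equal: 1431 = 15p, so p = 95.40.
Substituting into AD, y = 1468.80.

p = 95.40, y = 1468.80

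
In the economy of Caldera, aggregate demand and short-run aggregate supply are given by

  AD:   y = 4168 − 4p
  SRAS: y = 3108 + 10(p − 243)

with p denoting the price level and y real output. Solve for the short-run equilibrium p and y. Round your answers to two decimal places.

Write SRAS as y = 3108 + 10p − 2430 = 678 + 10p.
Set AD = SRAS: 4168 − 4p = 678 + 10p, so 3490 = 14p and p = 249.29.
Substituting into AD, y = 4168 − 4p = 3170.86.

p = 249.29, y = 3170.86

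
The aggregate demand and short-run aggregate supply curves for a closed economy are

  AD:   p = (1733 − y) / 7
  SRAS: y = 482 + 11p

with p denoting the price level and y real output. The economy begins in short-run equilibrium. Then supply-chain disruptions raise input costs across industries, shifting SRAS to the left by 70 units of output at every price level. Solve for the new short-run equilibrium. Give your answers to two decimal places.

This is a negative supply shock: SRAS shifts left.
New SRAS: y = 412 + 11p.
Set AD = SRAS: 1733 − 7p = 412 + 11p, so 1321 = 18p and p = 73.39.
Substituting into AD, y = 1219.28.

p = 73.39, y = 1219.28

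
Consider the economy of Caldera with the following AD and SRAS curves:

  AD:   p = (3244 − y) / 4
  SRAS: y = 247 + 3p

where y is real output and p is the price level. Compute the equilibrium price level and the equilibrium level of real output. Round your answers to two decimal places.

p = 428.14, y = 1531.43

Rearrange AD to y = 3244 − 4p.
Set AD = SRAS: 3244 − 4p = 247 + 3p, so 2997 = 7p and p = 428.14.
Substituting into AD, y = 3244 − 4p = 1531.43.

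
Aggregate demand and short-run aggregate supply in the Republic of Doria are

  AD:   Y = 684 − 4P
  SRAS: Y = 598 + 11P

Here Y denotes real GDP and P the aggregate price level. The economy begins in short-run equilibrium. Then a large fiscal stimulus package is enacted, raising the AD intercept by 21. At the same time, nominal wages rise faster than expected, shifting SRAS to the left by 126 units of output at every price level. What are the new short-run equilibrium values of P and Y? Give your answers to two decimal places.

P = 15.53, Y = 642.87

After both shocks: AD is Y = 705 − 4P and SRAS is Y = 472 + 11P.
Setting them equal: 233 = 15P, so P = 15.53.
Substituting into AD, Y = 642.87.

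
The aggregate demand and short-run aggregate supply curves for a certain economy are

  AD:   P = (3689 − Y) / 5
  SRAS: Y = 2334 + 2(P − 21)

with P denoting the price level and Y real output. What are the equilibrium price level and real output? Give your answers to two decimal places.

P = 199.57, Y = 2691.14

Write SRAS as Y = 2334 + 2P − 42 = 2292 + 2P.
Rearrange AD to Y = 3689 − 5P.
Set AD = SRAS: 3689 − 5P = 2292 + 2P, so 1397 = 7P and P = 199.57.
Substituting into AD, Y = 3689 − 5P = 2691.14.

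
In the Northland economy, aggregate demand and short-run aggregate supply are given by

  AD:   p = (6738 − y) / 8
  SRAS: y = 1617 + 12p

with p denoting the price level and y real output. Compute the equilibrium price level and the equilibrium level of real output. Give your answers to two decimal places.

p = 256.05, y = 4689.60

Rearrange AD to y = 6738 − 8p.
Set AD = SRAS: 6738 − 8p = 1617 + 12p, so 5121 = 20p and p = 256.05.
Substituting into AD, y = 6738 − 8p = 4689.60.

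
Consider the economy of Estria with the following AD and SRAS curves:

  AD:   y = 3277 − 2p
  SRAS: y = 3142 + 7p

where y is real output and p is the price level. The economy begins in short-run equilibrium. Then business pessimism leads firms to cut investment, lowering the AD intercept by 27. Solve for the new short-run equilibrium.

p = 12, y = 3226

This is a negative demand shock: AD shifts left.
New AD: y = 3250 − 2p.
Set AD = SRAS: 3250 − 2p = 3142 + 7p, so 108 = 9p and p = 12.
y = 3250 − 2·12 = 3226.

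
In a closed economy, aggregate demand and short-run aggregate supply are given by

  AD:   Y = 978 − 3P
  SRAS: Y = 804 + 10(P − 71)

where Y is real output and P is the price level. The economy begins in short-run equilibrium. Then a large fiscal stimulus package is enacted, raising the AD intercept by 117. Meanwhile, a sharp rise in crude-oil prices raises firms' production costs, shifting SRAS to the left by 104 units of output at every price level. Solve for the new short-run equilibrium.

After both shocks: AD is Y = 1095 − 3P and SRAS is Y = 10P − 10.
Setting them equal: 1105 = 13P, so P = 85.
Y = 1095 − 3·85 = 840.

P = 85, Y = 840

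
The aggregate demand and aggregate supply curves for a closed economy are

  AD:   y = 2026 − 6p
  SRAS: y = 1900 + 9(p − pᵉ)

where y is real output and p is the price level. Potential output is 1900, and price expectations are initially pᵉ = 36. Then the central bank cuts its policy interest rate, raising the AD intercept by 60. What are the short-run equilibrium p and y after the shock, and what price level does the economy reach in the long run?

AD shifts right: new AD is y = 2086 − 6p. With pᵉ = 36, SRAS is y = 1576 + 9p.
Short run: 2086 − 6p = 1576 + 9p gives 510 = 15p, so p = 34 and y = 2086 − 6·34 = 1882.
y = 1882 is below potential 1900; expectations adjust and SRAS shifts right until y = 1900.
Long run: on the new AD curve, 1900 = 2086 − 6p gives p = 31.

Short run: p = 34, y = 1882. Long run: p = 31.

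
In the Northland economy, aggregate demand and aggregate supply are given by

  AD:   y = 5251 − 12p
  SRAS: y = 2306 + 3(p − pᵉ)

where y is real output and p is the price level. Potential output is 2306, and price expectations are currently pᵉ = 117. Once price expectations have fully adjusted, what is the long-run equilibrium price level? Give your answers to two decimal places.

Long-run p = 245.42

Short run: with pᵉ = 117, SRAS is y = 1955 + 3p. Setting AD = SRAS gives 3296 = 15p, so p = 219.73 and y = 5251 − 12p = 2614.20.
Output 2614.20 is above potential 2306, so over time expected prices rise and SRAS shifts left until y returns to 2306.
Long run: y = 2306 on the AD curve gives 2306 = 5251 − 12p, so p = 245.42.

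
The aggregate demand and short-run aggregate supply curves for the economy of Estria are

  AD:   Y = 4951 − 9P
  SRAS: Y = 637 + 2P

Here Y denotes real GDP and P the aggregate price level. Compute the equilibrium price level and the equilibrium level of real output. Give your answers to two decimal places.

Set AD = SRAS: 4951 − 9P = 637 + 2P, so 4314 = 11P and P = 392.18.
Substituting into AD, Y = 4951 − 9P = 1421.36.

P = 392.18, Y = 1421.36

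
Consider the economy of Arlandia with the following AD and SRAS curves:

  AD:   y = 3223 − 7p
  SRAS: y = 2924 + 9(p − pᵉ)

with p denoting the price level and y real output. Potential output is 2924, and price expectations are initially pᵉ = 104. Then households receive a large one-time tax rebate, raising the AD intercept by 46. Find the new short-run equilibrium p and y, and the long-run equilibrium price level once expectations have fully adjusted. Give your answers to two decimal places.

Short run: p = 80.06, y = 2708.56. Long run: p = 49.29.

AD shifts right: new AD is y = 3269 − 7p. With pᵉ = 104, SRAS is y = 1988 + 9p.
Short run: 3269 − 7p = 1988 + 9p gives 1281 = 16p, so p = 80.06 and y = 3269 − 7p = 2708.56.
y = 2708.56 is below potential 2924; expectations adjust and SRAS shifts right until y = 2924.
Long run: on the new AD curve, 2924 = 3269 − 7p gives p = 49.29.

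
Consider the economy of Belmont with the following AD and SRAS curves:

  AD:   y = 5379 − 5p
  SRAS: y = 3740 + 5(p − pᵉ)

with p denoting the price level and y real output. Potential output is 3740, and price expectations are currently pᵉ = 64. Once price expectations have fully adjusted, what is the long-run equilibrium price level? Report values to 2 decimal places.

Long-run p = 327.80

Short run: with pᵉ = 64, SRAS is y = 3420 + 5p. Setting AD = SRAS gives 1959 = 10p, so p = 195.90 and y = 5379 − 5p = 4399.50.
Output 4399.50 is above potential 3740, so over time expected prices rise and SRAS shifts left until y returns to 3740.
Long run: y = 3740 on the AD curve gives 3740 = 5379 − 5p, so p = 327.80.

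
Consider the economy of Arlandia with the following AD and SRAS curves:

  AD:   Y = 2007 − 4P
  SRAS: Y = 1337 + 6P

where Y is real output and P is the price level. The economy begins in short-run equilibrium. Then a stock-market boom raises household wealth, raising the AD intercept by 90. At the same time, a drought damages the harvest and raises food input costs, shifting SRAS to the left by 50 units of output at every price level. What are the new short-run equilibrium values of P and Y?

After both shocks: AD is Y = 2097 − 4P and SRAS is Y = 1287 + 6P.
Setting them equal: 810 = 10P, so P = 81.
Y = 2097 − 4·81 = 1773.

P = 81, Y = 1773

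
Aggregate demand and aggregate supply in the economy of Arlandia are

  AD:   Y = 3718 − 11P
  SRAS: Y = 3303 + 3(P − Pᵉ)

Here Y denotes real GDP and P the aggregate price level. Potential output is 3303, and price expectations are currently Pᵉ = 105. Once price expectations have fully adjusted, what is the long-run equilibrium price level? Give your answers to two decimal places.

Short run: with Pᵉ = 105, SRAS is Y = 2988 + 3P. Setting AD = SRAS gives 730 = 14P, so P = 52.14 and Y = 3718 − 11P = 3144.43.
Output 3144.43 is below potential 3303, so over time expected prices fall and SRAS shifts right until Y returns to 3303.
Long run: Y = 3303 on the AD curve gives 3303 = 3718 − 11P, so P = 37.73.

Long-run P = 37.73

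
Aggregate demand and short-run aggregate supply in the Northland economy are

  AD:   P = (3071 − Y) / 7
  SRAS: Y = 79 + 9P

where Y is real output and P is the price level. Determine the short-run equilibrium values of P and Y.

P = 187, Y = 1762

Rearrange AD to Y = 3071 − 7P.
Set AD = SRAS: 3071 − 7P = 79 + 9P, so 2992 = 16P and P = 187.
Then Y = 3071 − 7·187 = 1762.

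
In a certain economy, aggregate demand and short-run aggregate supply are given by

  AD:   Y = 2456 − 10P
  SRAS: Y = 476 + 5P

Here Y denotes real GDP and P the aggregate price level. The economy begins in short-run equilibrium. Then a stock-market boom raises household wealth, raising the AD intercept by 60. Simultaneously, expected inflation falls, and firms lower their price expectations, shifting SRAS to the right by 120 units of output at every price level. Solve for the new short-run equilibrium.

After both shocks: AD is Y = 2516 − 10P and SRAS is Y = 596 + 5P.
Setting them equal: 1920 = 15P, so P = 128.
Y = 2516 − 10·128 = 1236.

P = 128, Y = 1236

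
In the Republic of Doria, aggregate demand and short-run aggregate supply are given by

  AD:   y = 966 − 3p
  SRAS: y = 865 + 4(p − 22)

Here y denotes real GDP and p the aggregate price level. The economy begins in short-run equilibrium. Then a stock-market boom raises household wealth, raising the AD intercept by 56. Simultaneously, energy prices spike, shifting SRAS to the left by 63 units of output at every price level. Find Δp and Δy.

After both shocks: AD is y = 1022 − 3p and SRAS is y = 714 + 4p.
Setting them equal: 308 = 7p, so p = 44.
y = 1022 − 3·44 = 890.
Initially p = 27, y = 885, so Δp = +17 and Δy = +5.

Δp = +17, Δy = +5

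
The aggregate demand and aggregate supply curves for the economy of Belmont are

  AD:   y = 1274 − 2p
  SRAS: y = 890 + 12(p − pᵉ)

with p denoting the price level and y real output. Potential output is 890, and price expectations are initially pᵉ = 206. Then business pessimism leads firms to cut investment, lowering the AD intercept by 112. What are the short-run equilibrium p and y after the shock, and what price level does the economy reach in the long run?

Short run: p = 196, y = 770. Long run: p = 136.

AD shifts left: new AD is y = 1162 − 2p. With pᵉ = 206, SRAS is y = 12p − 1582.
Short run: 1162 − 2p = 12p − 1582 gives 2744 = 14p, so p = 196 and y = 1162 − 2·196 = 770.
y = 770 is below potential 890; expectations adjust and SRAS shifts right until y = 890.
Long run: on the new AD curve, 890 = 1162 − 2p gives p = 136.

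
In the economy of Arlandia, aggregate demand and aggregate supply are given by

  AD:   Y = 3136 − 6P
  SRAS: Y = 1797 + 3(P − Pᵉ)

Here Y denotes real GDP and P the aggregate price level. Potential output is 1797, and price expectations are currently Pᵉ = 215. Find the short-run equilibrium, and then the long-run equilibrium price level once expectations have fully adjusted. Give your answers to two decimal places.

Short run: with Pᵉ = 215, SRAS is Y = 1152 + 3P. Setting AD = SRAS gives 1984 = 9P, so P = 220.44 and Y = 3136 − 6P = 1813.33.
Output 1813.33 is above potential 1797, so over time expected prices rise and SRAS shifts left until Y returns to 1797.
Long run: Y = 1797 on the AD curve gives 1797 = 3136 − 6P, so P = 223.17.

Short run: P = 220.44, Y = 1813.33. Long run: P = 223.17.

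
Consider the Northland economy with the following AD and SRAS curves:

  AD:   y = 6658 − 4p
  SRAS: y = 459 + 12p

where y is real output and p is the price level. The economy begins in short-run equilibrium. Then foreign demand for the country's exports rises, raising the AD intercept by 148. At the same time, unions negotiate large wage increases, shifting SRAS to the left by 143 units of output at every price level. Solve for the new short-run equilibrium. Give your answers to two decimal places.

After both shocks: AD is y = 6806 − 4p and SRAS is y = 316 + 12p.
Setting them equal: 6490 = 16p, so p = 405.63.
Substituting into AD, y = 5183.50.

p = 405.63, y = 5183.50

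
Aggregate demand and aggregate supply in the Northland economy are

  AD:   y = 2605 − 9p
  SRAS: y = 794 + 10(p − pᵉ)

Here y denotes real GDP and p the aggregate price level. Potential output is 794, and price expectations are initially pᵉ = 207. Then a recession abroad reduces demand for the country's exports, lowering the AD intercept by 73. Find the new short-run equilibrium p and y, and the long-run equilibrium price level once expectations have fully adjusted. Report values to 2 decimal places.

AD shifts left: new AD is y = 2532 − 9p. With pᵉ = 207, SRAS is y = 10p − 1276.
Short run: 2532 − 9p = 10p − 1276 gives 3808 = 19p, so p = 200.42 and y = 2532 − 9p = 728.21.
y = 728.21 is below potential 794; expectations adjust and SRAS shifts right until y = 794.
Long run: on the new AD curve, 794 = 2532 − 9p gives p = 193.11.

Short run: p = 200.42, y = 728.21. Long run: p = 193.11.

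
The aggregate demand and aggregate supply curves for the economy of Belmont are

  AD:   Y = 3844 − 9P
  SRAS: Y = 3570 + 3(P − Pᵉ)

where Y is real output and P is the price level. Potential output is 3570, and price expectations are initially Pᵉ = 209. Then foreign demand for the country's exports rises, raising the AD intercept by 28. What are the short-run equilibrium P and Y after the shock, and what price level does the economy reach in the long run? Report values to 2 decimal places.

Short run: P = 77.42, Y = 3175.25. Long run: P = 33.56.

AD shifts right: new AD is Y = 3872 − 9P. With Pᵉ = 209, SRAS is Y = 2943 + 3P.
Short run: 3872 − 9P = 2943 + 3P gives 929 = 12P, so P = 77.42 and Y = 3872 − 9P = 3175.25.
Y = 3175.25 is below potential 3570; expectations adjust and SRAS shifts right until Y = 3570.
Long run: on the new AD curve, 3570 = 3872 − 9P gives P = 33.56.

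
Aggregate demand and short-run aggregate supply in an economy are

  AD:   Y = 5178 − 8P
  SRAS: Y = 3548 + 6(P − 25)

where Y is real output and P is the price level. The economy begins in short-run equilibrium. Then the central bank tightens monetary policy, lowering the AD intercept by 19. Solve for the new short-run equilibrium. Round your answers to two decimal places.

This is a negative demand shock: AD shifts left.
New AD: Y = 5159 − 8P.
SRAS can be written Y = 3398 + 6P.
Set AD = SRAS: 5159 − 8P = 3398 + 6P, so 1761 = 14P and P = 125.79.
Substituting into AD, Y = 4152.71.

P = 125.79, Y = 4152.71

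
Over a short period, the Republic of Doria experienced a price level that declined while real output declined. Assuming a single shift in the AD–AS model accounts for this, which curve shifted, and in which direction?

AD shifted left

P fell and Y fell. An AD shift moves P and Y in the same direction; an SRAS shift moves them in opposite directions.
Here P and Y moved in the same direction, so the AD curve shifted.
Since Y fell, AD shifted left.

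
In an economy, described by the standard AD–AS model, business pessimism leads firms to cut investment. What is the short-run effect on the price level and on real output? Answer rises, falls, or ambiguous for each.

This is a negative demand shock: AD shifts left.
Moving along the upward-sloping SRAS curve, P falls and Y falls.

Price level: falls; output: falls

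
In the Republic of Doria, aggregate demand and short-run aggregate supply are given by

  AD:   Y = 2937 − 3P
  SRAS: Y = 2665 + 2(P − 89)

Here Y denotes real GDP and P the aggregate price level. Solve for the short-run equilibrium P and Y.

P = 90, Y = 2667

Write SRAS as Y = 2665 + 2P − 178 = 2487 + 2P.
Set AD = SRAS: 2937 − 3P = 2487 + 2P, so 450 = 5P and P = 90.
Then Y = 2937 − 3·90 = 2667.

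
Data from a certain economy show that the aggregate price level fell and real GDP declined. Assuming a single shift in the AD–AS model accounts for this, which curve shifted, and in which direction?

AD shifted left

P fell and Y fell. An AD shift moves P and Y in the same direction; an SRAS shift moves them in opposite directions.
Here P and Y moved in the same direction, so the AD curve shifted.
Since Y fell, AD shifted left.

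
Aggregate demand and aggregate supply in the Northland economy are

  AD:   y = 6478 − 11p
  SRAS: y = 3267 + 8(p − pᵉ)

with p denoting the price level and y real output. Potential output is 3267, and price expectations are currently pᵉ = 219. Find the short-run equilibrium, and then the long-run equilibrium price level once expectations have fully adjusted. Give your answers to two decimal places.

Short run: with pᵉ = 219, SRAS is y = 1515 + 8p. Setting AD = SRAS gives 4963 = 19p, so p = 261.21 and y = 6478 − 11p = 3604.68.
Output 3604.68 is above potential 3267, so over time expected prices rise and SRAS shifts left until y returns to 3267.
Long run: y = 3267 on the AD curve gives 3267 = 6478 − 11p, so p = 291.91.

Short run: p = 261.21, y = 3604.68. Long run: p = 291.91.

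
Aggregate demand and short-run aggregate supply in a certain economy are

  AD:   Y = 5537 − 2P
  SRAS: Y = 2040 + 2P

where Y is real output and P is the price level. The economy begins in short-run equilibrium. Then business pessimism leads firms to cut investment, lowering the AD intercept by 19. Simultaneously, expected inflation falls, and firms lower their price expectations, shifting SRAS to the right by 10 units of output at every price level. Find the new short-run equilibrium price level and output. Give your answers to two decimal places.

After both shocks: AD is Y = 5518 − 2P and SRAS is Y = 2050 + 2P.
Setting them equal: 3468 = 4P, so P = 867.00.
Substituting into AD, Y = 3784.00.

P = 867.00, Y = 3784.00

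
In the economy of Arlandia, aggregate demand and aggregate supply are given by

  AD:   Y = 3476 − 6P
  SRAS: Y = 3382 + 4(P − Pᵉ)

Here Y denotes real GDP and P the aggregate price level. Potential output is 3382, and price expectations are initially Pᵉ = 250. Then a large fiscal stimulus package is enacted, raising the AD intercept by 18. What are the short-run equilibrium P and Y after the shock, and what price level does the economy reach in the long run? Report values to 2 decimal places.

AD shifts right: new AD is Y = 3494 − 6P. With Pᵉ = 250, SRAS is Y = 2382 + 4P.
Short run: 3494 − 6P = 2382 + 4P gives 1112 = 10P, so P = 111.20 and Y = 3494 − 6P = 2826.80.
Y = 2826.80 is below potential 3382; expectations adjust and SRAS shifts right until Y = 3382.
Long run: on the new AD curve, 3382 = 3494 − 6P gives P = 18.67.

Short run: P = 111.20, Y = 2826.80. Long run: P = 18.67.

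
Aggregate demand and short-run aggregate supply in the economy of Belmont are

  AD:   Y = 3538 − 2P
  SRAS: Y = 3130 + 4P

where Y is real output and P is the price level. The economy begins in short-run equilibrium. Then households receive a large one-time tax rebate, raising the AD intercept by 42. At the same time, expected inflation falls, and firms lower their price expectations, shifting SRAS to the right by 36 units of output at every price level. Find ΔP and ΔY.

ΔP = +1, ΔY = +40

After both shocks: AD is Y = 3580 − 2P and SRAS is Y = 3166 + 4P.
Setting them equal: 414 = 6P, so P = 69.
Y = 3580 − 2·69 = 3442.
Initially P = 68, Y = 3402, so ΔP = +1 and ΔY = +40.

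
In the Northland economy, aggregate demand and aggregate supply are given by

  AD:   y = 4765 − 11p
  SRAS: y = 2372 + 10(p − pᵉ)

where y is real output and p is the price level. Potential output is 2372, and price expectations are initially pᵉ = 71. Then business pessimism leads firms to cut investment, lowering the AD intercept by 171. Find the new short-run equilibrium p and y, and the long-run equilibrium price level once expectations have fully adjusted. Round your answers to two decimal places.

Short run: p = 139.62, y = 3058.19. Long run: p = 202.00.

AD shifts left: new AD is y = 4594 − 11p. With pᵉ = 71, SRAS is y = 1662 + 10p.
Short run: 4594 − 11p = 1662 + 10p gives 2932 = 21p, so p = 139.62 and y = 4594 − 11p = 3058.19.
y = 3058.19 is above potential 2372; expectations adjust and SRAS shifts left until y = 2372.
Long run: on the new AD curve, 2372 = 4594 − 11p gives p = 202.00.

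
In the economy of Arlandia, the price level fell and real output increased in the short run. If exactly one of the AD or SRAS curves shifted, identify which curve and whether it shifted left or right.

SRAS shifted right

P fell and Y rose. An AD shift moves P and Y in the same direction; an SRAS shift moves them in opposite directions.
Here P and Y moved in opposite directions, so the SRAS curve shifted.
Since Y rose, SRAS shifted right.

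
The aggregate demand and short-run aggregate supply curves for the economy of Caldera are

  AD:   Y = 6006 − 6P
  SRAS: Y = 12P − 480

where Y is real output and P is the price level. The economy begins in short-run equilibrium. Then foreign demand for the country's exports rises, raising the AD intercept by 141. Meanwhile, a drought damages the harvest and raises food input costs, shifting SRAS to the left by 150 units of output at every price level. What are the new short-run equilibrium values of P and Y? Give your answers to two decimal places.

P = 376.50, Y = 3888.00

After both shocks: AD is Y = 6147 − 6P and SRAS is Y = 12P − 630.
Setting them equal: 6777 = 18P, so P = 376.50.
Substituting into AD, Y = 3888.00.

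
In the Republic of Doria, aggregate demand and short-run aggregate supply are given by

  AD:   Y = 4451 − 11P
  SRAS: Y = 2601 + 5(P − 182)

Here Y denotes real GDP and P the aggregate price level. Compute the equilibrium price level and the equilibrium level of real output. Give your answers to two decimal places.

P = 172.50, Y = 2553.50

Write SRAS as Y = 2601 + 5P − 910 = 1691 + 5P.
Set AD = SRAS: 4451 − 11P = 1691 + 5P, so 2760 = 16P and P = 172.50.
Substituting into AD, Y = 4451 − 11P = 2553.50.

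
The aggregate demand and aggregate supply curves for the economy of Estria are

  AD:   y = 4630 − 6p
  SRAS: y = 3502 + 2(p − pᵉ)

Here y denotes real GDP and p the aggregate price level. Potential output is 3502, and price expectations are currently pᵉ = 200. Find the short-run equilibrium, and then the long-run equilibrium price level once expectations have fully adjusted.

Short run: with pᵉ = 200, SRAS is y = 3102 + 2p. Setting AD = SRAS gives 1528 = 8p, so p = 191 and y = 4630 − 6·191 = 3484.
Output 3484 is below potential 3502, so over time expected prices fall and SRAS shifts right until y returns to 3502.
Long run: y = 3502 on the AD curve gives 3502 = 4630 − 6p, so p = 188.

Short run: p = 191, y = 3484. Long run: p = 188.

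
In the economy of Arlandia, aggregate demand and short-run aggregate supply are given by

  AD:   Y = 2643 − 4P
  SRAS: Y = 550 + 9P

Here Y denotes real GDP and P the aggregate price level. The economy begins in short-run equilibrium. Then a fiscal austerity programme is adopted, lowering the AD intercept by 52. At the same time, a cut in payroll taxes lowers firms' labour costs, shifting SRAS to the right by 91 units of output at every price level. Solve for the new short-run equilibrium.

After both shocks: AD is Y = 2591 − 4P and SRAS is Y = 641 + 9P.
Setting them equal: 1950 = 13P, so P = 150.
Y = 2591 − 4·150 = 1991.

P = 150, Y = 1991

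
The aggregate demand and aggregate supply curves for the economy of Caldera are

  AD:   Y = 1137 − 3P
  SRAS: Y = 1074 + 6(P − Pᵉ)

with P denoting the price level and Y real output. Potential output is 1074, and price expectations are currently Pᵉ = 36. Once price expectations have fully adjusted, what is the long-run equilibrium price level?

Long-run P = 21

Short run: with Pᵉ = 36, SRAS is Y = 858 + 6P. Setting AD = SRAS gives 279 = 9P, so P = 31 and Y = 1137 − 3·31 = 1044.
Output 1044 is below potential 1074, so over time expected prices fall and SRAS shifts right until Y returns to 1074.
Long run: Y = 1074 on the AD curve gives 1074 = 1137 − 3P, so P = 21.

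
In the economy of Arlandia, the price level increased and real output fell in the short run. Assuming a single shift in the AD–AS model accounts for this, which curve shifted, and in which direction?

SRAS shifted left

P rose and Y fell. An AD shift moves P and Y in the same direction; an SRAS shift moves them in opposite directions.
Here P and Y moved in opposite directions, so the SRAS curve shifted.
Since Y fell, SRAS shifted left.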